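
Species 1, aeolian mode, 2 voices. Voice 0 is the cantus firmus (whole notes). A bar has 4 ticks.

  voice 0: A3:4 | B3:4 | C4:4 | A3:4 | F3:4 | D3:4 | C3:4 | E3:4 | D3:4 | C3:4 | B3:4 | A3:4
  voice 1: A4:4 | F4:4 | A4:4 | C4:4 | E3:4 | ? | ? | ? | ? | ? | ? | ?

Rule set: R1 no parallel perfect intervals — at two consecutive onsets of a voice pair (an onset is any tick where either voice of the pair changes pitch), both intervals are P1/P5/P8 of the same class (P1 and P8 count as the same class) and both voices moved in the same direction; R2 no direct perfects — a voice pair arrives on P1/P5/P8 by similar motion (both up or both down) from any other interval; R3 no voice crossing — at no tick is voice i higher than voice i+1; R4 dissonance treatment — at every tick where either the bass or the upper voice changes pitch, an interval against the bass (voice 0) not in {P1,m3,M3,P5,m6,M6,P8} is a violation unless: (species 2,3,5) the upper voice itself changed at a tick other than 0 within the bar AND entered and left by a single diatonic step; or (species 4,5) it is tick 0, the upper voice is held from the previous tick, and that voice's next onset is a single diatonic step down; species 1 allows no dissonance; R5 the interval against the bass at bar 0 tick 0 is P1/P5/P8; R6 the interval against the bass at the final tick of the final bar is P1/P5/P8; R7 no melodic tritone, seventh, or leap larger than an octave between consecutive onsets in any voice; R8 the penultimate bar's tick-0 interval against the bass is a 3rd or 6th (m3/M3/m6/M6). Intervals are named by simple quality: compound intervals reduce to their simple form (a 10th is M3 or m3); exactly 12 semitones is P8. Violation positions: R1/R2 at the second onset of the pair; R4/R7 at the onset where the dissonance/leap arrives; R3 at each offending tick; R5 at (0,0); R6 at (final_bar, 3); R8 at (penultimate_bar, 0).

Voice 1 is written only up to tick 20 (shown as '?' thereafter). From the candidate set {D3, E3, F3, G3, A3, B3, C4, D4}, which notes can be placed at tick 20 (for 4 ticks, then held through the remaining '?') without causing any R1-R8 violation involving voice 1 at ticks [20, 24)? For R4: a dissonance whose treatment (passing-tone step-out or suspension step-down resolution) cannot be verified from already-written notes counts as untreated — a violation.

{A3, B3, F3}

D3: violates R2
E3: violates R4
F3: legal
G3: violates R4
A3: legal
B3: legal
C4: violates R4
D4: violates R7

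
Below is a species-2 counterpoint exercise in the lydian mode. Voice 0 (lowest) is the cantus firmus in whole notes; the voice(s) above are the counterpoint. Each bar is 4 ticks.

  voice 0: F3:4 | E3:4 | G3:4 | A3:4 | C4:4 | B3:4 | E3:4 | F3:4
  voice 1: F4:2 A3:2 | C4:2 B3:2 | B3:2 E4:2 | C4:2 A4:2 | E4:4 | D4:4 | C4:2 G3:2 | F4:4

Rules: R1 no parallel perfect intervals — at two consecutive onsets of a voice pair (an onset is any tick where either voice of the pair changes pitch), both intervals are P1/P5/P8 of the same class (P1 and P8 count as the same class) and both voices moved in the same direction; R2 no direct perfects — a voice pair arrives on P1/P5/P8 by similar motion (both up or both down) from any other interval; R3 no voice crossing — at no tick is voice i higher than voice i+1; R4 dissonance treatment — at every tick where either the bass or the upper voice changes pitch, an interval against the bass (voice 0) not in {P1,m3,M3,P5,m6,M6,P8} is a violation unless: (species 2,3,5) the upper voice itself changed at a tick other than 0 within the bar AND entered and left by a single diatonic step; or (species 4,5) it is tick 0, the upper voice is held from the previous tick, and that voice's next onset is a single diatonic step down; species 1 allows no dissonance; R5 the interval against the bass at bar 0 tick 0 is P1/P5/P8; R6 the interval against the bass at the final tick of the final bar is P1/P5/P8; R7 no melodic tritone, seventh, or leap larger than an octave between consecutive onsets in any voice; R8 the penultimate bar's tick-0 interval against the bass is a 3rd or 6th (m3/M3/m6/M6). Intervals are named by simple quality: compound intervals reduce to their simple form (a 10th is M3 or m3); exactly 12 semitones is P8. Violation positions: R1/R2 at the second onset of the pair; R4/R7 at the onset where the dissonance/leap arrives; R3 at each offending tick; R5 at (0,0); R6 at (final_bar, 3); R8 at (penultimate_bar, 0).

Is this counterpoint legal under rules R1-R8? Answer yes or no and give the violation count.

bar 0: v0=F3 v1=F4 (P8)
bar 1: v0=E3 v1=C4 (m6)
bar 2: v0=G3 v1=B3 (M3)
bar 3: v0=A3 v1=C4 (m3)
bar 4: v0=C4 v1=E4 (M3)
bar 5: v0=B3 v1=D4 (m3)
bar 6: v0=E3 v1=C4 (m6)
bar 7: v0=F3 v1=F4 (P8)
  R2 @ bar7.0: E3/G3 m3 -> F3/F4 P8 similar
  R7 @ bar7.0: G3->F4 leap 10st

No (2 violations)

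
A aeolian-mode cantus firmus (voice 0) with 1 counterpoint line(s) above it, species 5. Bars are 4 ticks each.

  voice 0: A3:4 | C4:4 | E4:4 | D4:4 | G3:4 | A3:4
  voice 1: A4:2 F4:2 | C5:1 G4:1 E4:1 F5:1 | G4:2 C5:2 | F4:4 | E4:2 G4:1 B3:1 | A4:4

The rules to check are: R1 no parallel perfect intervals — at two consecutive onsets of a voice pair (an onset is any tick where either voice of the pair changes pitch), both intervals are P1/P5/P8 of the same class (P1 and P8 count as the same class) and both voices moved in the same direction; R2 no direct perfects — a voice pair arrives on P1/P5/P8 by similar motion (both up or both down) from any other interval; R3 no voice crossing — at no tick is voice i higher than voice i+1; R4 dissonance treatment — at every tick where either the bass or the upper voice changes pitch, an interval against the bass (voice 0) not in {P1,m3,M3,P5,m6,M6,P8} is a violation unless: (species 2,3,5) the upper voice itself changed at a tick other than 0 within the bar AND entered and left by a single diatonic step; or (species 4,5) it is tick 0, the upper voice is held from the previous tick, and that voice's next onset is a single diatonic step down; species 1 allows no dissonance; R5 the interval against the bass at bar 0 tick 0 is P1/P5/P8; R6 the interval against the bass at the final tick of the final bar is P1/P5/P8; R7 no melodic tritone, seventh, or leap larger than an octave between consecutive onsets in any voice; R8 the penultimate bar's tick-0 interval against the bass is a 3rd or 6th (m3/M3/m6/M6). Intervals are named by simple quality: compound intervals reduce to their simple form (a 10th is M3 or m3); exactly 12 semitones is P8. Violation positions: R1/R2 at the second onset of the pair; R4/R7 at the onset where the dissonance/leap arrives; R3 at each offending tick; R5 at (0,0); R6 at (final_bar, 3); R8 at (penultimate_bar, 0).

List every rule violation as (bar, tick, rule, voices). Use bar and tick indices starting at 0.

bar 0: v0=A3 v1=A4 downbeat P8
bar 1: v0=C4 v1=C5 downbeat P8
bar 2: v0=E4 v1=G4 downbeat m3
bar 3: v0=D4 v1=F4 downbeat m3
bar 4: v0=G3 v1=E4 downbeat M6
bar 5: v0=A3 v1=A4 downbeat P8
  -> R2 @ bar 1 tick 0 v(0, 1): A3/F4 m6 -> C4/C5 P8 similar
  -> R4 @ bar 1 tick 3 v(0, 1): C4/F5 P4 untreated
  -> R7 @ bar 1 tick 3 v(1,): E4->F5 leap 13st
  -> R7 @ bar 2 tick 0 v(1,): F5->G4 leap 10st
  -> R2 @ bar 5 tick 0 v(0, 1): G3/B3 M3 -> A3/A4 P8 similar
  -> R7 @ bar 5 tick 0 v(1,): B3->A4 leap 10st

(1, 0, R2, (0, 1))
(1, 3, R4, (0, 1))
(1, 3, R7, (1,))
(2, 0, R7, (1,))
(5, 0, R2, (0, 1))
(5, 0, R7, (1,))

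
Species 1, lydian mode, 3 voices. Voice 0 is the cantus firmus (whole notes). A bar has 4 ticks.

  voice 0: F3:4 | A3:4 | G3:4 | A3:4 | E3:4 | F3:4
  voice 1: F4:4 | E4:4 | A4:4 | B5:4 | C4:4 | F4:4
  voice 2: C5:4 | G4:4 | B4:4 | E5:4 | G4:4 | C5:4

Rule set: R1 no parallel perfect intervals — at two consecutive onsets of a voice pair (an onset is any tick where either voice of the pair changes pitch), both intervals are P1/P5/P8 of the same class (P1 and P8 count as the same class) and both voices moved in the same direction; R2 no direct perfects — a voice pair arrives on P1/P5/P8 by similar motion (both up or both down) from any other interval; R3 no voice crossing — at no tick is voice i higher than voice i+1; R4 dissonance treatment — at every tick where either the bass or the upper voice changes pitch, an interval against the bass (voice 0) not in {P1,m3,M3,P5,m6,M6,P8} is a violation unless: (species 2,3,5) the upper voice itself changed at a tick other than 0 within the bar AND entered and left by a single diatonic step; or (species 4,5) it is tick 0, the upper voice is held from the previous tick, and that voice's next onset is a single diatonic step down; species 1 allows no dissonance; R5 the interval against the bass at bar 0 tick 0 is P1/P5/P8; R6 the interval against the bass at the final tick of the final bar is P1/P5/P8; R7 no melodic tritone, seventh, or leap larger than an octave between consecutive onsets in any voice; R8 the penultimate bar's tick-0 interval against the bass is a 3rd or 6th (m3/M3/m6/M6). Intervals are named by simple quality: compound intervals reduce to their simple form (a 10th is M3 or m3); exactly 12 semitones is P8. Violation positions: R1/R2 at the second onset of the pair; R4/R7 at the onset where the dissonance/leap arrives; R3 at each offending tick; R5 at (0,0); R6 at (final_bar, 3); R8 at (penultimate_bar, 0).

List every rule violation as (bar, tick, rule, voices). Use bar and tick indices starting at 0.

(1, 0, R4, (0, 2))
(2, 0, R4, (0, 1))
(3, 0, R2, (0, 2))
(3, 0, R2, (1, 2))
(3, 0, R3, (1, 2))
(3, 0, R4, (0, 1))
(3, 0, R7, (1,))
(3, 1, R3, (1, 2))
(3, 2, R3, (1, 2))
(3, 3, R3, (1, 2))
(4, 0, R1, (1, 2))
(4, 0, R7, (1,))
(5, 0, R1, (1, 2))
(5, 0, R2, (0, 1))
(5, 0, R2, (0, 2))

bar 0: v0=F3 v1=F4 v2=C5 downbeat P5
bar 1: v0=A3 v1=E4 v2=G4 downbeat m7
bar 2: v0=G3 v1=A4 v2=B4 downbeat M3
bar 3: v0=A3 v1=B5 v2=E5 downbeat P5
bar 4: v0=E3 v1=C4 v2=G4 downbeat m3
bar 5: v0=F3 v1=F4 v2=C5 downbeat P5
  -> R4 @ bar 1 tick 0 v(0, 2): A3/G4 m7 untreated
  -> R4 @ bar 2 tick 0 v(0, 1): G3/A4 M2 untreated
  -> R2 @ bar 3 tick 0 v(0, 2): G3/B4 M3 -> A3/E5 P5 similar
  -> R2 @ bar 3 tick 0 v(1, 2): A4/B4 M2 -> B5/E5 P5 similar
  -> R3 @ bar 3 tick 0 v(1, 2): B5 above E5
  -> R4 @ bar 3 tick 0 v(0, 1): A3/B5 M2 untreated
  -> R7 @ bar 3 tick 0 v(1,): A4->B5 leap 14st
  -> R3 @ bar 3 tick 1 v(1, 2): B5 above E5
  -> R3 @ bar 3 tick 2 v(1, 2): B5 above E5
  -> R3 @ bar 3 tick 3 v(1, 2): B5 above E5
  -> R1 @ bar 4 tick 0 v(1, 2): B5/E5 P5 -> C4/G4 P5 similar
  -> R7 @ bar 4 tick 0 v(1,): B5->C4 leap 23st
  -> R1 @ bar 5 tick 0 v(1, 2): C4/G4 P5 -> F4/C5 P5 similar
  -> R2 @ bar 5 tick 0 v(0, 1): E3/C4 m6 -> F3/F4 P8 similar
  -> R2 @ bar 5 tick 0 v(0, 2): E3/G4 m3 -> F3/C5 P5 similar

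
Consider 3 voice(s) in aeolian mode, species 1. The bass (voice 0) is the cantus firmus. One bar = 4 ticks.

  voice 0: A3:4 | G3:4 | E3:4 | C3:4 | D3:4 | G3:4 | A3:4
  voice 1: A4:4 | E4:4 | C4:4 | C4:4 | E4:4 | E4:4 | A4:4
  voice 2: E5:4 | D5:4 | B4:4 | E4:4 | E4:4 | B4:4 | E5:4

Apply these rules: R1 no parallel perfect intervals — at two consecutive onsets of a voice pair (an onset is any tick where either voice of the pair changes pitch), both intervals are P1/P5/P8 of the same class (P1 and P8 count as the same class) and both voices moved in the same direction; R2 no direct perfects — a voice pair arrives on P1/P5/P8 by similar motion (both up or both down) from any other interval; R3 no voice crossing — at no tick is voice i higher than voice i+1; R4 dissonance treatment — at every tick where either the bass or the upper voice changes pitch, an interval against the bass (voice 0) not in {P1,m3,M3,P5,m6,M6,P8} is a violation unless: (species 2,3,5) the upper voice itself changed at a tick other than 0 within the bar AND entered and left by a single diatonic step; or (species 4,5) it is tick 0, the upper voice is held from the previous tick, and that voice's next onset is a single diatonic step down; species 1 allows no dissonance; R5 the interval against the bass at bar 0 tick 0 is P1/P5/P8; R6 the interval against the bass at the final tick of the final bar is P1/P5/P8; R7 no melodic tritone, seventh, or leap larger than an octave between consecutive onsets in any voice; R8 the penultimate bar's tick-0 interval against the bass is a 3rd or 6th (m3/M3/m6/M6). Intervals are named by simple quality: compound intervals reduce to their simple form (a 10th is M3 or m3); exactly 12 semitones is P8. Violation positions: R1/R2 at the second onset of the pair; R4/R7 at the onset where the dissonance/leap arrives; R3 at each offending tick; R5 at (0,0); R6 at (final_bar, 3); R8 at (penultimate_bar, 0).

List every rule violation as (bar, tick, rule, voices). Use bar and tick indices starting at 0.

bar 0: v0=A3 v1=A4 v2=E5 downbeat P5
bar 1: v0=G3 v1=E4 v2=D5 downbeat P5
bar 2: v0=E3 v1=C4 v2=B4 downbeat P5
bar 3: v0=C3 v1=C4 v2=E4 downbeat M3
bar 4: v0=D3 v1=E4 v2=E4 downbeat M2
bar 5: v0=G3 v1=E4 v2=B4 downbeat M3
bar 6: v0=A3 v1=A4 v2=E5 downbeat P5
  -> R1 @ bar 1 tick 0 v(0, 2): A3/E5 P5 -> G3/D5 P5 similar
  -> R1 @ bar 2 tick 0 v(0, 2): G3/D5 P5 -> E3/B4 P5 similar
  -> R4 @ bar 4 tick 0 v(0, 1): D3/E4 M2 untreated
  -> R4 @ bar 4 tick 0 v(0, 2): D3/E4 M2 untreated
  -> R1 @ bar 6 tick 0 v(1, 2): E4/B4 P5 -> A4/E5 P5 similar
  -> R2 @ bar 6 tick 0 v(0, 1): G3/E4 M6 -> A3/A4 P8 similar
  -> R2 @ bar 6 tick 0 v(0, 2): G3/B4 M3 -> A3/E5 P5 similar

(1, 0, R1, (0, 2))
(2, 0, R1, (0, 2))
(4, 0, R4, (0, 1))
(4, 0, R4, (0, 2))
(6, 0, R1, (1, 2))
(6, 0, R2, (0, 1))
(6, 0, R2, (0, 2))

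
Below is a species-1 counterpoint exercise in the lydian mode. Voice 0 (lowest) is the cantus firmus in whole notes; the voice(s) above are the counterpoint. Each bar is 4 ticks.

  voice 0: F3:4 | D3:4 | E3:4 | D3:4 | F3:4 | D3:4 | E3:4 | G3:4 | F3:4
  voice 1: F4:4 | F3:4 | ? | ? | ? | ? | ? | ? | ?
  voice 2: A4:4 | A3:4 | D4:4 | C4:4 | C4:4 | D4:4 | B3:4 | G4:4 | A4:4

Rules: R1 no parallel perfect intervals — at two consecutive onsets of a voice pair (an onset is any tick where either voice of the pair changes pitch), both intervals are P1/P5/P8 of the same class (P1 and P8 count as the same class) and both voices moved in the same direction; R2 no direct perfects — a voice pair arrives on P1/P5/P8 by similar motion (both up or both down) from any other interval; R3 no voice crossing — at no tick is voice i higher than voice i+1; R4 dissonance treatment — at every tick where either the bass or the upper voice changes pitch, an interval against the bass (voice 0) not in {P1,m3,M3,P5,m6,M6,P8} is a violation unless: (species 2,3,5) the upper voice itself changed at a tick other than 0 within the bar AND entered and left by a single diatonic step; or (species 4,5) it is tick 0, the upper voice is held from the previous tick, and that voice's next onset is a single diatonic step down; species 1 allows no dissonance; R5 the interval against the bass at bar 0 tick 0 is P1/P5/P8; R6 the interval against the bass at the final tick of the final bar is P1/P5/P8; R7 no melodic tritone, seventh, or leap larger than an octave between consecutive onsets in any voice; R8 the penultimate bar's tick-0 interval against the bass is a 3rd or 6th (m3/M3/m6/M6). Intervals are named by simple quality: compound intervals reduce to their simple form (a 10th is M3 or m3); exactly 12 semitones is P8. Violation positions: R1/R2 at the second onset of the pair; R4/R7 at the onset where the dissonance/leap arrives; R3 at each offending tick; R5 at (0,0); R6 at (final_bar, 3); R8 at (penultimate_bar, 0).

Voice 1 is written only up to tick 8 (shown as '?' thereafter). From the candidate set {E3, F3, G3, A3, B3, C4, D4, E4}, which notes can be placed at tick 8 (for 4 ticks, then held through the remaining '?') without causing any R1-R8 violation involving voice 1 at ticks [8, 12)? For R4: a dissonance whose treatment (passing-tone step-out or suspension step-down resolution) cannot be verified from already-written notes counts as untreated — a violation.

E3: legal
F3: violates R4
G3: violates R2
A3: violates R4
B3: violates R2,R7
C4: legal
D4: violates R2,R4
E4: violates R2,R3,R7

{C4, E3}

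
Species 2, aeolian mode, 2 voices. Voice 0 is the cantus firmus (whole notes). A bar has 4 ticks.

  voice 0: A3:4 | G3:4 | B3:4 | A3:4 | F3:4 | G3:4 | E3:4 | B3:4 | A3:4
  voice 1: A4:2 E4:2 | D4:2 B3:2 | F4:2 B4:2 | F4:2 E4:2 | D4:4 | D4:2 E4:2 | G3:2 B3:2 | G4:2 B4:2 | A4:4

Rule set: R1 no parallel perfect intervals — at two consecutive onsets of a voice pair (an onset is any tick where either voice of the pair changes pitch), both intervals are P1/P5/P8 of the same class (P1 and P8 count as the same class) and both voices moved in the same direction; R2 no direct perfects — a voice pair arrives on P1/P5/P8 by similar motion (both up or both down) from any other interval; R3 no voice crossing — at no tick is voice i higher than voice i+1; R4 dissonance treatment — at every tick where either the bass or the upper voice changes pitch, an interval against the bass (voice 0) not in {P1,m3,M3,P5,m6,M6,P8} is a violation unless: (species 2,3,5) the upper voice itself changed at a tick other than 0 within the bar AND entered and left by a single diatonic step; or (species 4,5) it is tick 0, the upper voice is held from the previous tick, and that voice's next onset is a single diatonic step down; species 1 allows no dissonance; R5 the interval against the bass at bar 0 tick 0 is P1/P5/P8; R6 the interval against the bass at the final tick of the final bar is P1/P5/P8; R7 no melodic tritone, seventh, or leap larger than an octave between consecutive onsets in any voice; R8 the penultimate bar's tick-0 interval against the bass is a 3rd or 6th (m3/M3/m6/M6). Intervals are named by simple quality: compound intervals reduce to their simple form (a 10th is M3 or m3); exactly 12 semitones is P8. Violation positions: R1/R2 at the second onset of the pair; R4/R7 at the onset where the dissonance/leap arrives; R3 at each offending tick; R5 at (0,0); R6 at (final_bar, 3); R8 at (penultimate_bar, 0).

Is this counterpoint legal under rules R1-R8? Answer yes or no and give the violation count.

No (6 violations)

bar 0: v0=A3 v1=A4 (P8)
bar 1: v0=G3 v1=D4 (P5)
bar 2: v0=B3 v1=F4 (TT)
bar 3: v0=A3 v1=F4 (m6)
bar 4: v0=F3 v1=D4 (M6)
bar 5: v0=G3 v1=D4 (P5)
bar 6: v0=E3 v1=G3 (m3)
bar 7: v0=B3 v1=G4 (m6)
bar 8: v0=A3 v1=A4 (P8)
  R1 @ bar1.0: A3/E4 P5 -> G3/D4 P5 similar
  R4 @ bar2.0: B3/F4 TT untreated
  R7 @ bar2.0: B3->F4 leap 6st
  R7 @ bar2.2: F4->B4 leap 6st
  R7 @ bar3.0: B4->F4 leap 6st
  R1 @ bar8.0: B3/B4 P8 -> A3/A4 P8 similar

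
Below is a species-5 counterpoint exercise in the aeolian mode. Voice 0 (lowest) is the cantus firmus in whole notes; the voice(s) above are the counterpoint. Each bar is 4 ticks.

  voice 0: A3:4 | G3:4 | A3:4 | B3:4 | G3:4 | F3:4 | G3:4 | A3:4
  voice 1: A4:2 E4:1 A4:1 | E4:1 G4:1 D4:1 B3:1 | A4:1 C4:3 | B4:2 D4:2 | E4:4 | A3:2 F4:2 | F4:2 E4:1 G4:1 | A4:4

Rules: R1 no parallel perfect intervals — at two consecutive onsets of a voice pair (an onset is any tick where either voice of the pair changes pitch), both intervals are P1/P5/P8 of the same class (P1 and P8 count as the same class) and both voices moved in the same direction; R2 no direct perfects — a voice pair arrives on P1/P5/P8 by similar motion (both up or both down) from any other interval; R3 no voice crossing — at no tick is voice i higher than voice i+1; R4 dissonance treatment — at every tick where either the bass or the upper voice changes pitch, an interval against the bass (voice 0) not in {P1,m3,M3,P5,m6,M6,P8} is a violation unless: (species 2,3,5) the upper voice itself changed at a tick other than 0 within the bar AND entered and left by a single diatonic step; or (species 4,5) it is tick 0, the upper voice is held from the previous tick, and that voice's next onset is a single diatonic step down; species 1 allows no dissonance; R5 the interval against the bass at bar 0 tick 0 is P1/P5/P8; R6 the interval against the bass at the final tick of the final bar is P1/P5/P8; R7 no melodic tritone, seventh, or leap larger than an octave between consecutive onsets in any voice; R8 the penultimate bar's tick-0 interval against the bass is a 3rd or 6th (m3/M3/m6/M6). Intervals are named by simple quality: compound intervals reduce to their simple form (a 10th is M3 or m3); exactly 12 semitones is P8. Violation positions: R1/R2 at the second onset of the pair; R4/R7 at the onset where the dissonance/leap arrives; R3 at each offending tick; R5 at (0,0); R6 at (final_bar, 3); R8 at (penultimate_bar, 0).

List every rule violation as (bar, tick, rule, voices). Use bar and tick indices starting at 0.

(2, 0, R2, (0, 1))
(2, 0, R7, (1,))
(3, 0, R2, (0, 1))
(3, 0, R7, (1,))
(6, 0, R8, (0, 1))
(7, 0, R1, (0, 1))

bar 0: v0=A3 v1=A4 downbeat P8
bar 1: v0=G3 v1=E4 downbeat M6
bar 2: v0=A3 v1=A4 downbeat P8
bar 3: v0=B3 v1=B4 downbeat P8
bar 4: v0=G3 v1=E4 downbeat M6
bar 5: v0=F3 v1=A3 downbeat M3
bar 6: v0=G3 v1=F4 downbeat m7
bar 7: v0=A3 v1=A4 downbeat P8
  -> R2 @ bar 2 tick 0 v(0, 1): G3/B3 M3 -> A3/A4 P8 similar
  -> R7 @ bar 2 tick 0 v(1,): B3->A4 leap 10st
  -> R2 @ bar 3 tick 0 v(0, 1): A3/C4 m3 -> B3/B4 P8 similar
  -> R7 @ bar 3 tick 0 v(1,): C4->B4 leap 11st
  -> R8 @ bar 6 tick 0 v(0, 1): penult m7 not 3rd/6th
  -> R1 @ bar 7 tick 0 v(0, 1): G3/G4 P8 -> A3/A4 P8 similar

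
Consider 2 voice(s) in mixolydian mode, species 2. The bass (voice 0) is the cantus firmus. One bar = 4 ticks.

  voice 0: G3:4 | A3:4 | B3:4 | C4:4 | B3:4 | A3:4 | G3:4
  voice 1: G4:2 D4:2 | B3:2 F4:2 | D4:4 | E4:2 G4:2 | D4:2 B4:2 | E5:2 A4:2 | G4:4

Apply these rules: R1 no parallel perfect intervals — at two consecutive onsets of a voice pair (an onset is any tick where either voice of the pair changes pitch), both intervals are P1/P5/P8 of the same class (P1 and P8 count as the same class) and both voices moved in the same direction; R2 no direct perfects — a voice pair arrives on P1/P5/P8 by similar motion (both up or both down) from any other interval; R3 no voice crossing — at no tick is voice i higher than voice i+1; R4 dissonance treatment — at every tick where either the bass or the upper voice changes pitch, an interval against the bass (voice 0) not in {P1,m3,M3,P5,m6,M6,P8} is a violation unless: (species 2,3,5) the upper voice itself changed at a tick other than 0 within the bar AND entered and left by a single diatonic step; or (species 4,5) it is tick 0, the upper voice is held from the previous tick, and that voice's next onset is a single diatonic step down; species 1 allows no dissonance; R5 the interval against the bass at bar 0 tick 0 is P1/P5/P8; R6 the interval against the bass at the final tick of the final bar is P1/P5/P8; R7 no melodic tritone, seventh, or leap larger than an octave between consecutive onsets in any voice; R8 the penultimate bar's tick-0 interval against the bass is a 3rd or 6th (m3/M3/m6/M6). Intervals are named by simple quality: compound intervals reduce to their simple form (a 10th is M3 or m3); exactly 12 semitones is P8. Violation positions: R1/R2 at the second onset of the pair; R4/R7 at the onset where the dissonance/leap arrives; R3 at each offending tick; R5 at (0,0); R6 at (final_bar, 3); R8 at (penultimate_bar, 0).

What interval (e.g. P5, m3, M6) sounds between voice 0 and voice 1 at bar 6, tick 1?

voice 0=G3 voice 1=G4 -> P8

P8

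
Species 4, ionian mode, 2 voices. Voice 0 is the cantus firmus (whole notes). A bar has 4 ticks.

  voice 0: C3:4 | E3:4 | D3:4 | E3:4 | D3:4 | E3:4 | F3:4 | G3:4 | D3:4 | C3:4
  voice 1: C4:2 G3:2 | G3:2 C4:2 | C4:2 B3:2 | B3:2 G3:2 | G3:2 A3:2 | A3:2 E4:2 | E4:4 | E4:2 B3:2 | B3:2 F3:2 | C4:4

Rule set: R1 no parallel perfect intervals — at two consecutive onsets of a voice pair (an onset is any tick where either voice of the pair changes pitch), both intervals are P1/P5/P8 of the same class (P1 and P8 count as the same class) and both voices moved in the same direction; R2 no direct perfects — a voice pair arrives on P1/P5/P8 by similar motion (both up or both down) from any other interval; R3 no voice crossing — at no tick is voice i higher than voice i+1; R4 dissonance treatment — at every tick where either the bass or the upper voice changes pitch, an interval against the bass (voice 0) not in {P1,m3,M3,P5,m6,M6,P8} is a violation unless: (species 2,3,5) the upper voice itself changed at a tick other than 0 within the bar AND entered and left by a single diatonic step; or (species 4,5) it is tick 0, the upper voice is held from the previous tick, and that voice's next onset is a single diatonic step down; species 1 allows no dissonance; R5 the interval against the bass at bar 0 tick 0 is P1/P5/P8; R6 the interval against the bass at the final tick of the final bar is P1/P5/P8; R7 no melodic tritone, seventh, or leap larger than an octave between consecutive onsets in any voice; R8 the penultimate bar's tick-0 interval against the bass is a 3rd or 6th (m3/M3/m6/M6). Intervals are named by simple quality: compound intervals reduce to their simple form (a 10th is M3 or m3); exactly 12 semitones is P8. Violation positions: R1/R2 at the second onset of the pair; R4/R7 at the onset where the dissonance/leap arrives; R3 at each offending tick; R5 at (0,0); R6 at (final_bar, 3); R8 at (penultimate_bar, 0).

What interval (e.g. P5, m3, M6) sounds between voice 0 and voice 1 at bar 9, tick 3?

P8

voice 0=C3 voice 1=C4 -> P8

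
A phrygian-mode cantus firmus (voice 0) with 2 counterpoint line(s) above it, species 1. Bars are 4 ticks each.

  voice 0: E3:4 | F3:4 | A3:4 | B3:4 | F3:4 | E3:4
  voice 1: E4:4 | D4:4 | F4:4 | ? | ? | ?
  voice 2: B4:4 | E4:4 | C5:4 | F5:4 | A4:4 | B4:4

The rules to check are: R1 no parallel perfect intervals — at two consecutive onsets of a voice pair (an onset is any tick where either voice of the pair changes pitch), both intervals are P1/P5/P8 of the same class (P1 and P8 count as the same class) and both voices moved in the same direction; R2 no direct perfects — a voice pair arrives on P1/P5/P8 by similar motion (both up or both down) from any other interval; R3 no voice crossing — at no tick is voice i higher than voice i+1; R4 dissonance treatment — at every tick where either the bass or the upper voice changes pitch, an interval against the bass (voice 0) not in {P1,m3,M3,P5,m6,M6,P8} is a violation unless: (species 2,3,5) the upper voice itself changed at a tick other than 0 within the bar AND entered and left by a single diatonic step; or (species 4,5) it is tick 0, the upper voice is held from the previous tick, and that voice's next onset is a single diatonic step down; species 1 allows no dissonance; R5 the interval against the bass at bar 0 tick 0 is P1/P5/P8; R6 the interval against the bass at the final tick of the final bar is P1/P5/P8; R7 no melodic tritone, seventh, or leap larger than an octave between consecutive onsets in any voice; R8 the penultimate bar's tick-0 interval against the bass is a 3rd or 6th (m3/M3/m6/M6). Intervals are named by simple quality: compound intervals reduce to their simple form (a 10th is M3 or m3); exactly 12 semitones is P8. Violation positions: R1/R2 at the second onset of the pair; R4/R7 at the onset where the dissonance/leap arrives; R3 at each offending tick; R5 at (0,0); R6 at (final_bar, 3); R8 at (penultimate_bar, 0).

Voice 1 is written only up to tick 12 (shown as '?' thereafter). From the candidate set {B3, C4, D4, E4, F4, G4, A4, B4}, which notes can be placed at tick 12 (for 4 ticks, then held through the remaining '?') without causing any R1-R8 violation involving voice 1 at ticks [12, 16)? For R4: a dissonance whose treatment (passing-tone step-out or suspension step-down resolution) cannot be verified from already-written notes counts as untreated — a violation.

{D4, G4}

B3: violates R7
C4: violates R4
D4: legal
E4: violates R4
F4: violates R4
G4: legal
A4: violates R4
B4: violates R2,R7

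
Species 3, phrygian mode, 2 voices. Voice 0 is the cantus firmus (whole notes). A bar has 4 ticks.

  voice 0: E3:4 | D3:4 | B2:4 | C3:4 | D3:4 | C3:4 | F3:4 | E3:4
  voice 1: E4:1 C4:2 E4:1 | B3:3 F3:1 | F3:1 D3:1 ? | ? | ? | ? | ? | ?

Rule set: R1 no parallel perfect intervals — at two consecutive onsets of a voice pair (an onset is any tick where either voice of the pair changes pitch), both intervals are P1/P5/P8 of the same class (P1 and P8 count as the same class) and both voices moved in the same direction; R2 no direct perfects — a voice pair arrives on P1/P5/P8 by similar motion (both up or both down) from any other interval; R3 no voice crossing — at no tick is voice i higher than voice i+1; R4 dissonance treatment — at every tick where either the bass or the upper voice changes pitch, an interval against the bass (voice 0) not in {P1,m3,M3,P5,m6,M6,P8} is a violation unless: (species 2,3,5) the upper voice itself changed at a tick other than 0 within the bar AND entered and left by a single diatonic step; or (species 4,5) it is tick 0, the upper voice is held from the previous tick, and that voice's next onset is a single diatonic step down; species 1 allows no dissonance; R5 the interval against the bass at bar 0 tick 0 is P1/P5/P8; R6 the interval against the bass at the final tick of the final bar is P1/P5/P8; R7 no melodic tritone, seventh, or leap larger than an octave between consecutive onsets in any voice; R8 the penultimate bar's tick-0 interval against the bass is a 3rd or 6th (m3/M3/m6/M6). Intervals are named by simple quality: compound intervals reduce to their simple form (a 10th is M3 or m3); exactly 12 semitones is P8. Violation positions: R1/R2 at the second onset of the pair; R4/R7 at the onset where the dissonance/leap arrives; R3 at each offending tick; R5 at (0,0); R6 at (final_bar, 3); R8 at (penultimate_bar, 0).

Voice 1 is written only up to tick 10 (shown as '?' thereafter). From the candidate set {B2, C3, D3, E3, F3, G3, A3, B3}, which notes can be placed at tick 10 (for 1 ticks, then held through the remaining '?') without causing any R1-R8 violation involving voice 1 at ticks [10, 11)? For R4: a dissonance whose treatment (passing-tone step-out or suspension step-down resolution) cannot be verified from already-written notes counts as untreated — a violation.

{B2, B3, D3, G3}

B2: legal
C3: violates R4
D3: legal
E3: violates R4
F3: violates R4
G3: legal
A3: violates R4
B3: legal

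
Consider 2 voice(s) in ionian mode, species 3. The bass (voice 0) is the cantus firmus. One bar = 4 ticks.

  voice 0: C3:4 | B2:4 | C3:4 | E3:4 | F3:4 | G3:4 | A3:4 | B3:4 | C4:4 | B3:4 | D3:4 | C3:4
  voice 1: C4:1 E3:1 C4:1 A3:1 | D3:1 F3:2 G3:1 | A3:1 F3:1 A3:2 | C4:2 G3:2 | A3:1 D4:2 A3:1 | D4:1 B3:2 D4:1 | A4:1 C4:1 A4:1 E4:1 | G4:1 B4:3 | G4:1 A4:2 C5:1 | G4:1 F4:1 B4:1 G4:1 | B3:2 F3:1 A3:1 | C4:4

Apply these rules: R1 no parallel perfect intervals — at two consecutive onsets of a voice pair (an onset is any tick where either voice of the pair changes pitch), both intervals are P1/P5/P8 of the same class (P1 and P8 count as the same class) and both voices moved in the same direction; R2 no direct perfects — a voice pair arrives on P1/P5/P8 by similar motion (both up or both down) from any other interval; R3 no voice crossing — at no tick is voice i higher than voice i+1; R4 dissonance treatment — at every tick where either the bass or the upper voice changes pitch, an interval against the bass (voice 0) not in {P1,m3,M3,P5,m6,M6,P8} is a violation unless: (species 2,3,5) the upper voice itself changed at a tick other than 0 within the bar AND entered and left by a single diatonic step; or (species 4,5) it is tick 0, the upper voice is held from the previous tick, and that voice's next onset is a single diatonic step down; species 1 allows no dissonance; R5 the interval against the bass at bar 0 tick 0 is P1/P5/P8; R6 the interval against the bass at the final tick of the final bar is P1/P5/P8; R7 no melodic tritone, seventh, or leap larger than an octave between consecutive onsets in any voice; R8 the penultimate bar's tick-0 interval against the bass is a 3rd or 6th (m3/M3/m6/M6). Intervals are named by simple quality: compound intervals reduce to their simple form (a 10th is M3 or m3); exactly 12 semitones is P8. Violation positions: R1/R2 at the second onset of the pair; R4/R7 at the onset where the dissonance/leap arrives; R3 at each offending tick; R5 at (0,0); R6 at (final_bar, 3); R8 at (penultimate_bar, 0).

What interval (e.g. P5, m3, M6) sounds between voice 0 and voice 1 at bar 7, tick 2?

voice 0=B3 voice 1=B4 -> P8

P8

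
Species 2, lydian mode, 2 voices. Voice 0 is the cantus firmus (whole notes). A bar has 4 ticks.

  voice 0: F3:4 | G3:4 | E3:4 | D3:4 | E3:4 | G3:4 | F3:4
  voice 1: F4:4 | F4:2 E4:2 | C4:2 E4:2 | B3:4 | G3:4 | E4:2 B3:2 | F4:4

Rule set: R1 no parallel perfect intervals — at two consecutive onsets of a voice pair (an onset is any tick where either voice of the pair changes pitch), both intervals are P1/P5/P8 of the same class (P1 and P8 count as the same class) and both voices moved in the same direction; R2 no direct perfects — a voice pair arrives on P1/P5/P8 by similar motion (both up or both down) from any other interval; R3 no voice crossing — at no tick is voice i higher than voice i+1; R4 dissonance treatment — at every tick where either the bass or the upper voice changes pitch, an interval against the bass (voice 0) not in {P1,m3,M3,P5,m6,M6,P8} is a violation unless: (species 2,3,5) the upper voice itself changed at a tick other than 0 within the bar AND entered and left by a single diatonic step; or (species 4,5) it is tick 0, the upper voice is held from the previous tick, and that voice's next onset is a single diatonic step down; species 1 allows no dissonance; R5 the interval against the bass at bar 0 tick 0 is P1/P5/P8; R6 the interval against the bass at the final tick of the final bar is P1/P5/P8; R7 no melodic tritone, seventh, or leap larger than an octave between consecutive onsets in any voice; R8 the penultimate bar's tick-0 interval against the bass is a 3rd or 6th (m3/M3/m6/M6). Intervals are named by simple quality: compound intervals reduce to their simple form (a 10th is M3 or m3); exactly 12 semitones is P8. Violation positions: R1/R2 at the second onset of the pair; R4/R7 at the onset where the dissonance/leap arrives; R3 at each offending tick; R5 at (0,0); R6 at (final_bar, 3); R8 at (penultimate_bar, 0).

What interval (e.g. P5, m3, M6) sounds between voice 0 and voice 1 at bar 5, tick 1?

M6

voice 0=G3 voice 1=E4 -> M6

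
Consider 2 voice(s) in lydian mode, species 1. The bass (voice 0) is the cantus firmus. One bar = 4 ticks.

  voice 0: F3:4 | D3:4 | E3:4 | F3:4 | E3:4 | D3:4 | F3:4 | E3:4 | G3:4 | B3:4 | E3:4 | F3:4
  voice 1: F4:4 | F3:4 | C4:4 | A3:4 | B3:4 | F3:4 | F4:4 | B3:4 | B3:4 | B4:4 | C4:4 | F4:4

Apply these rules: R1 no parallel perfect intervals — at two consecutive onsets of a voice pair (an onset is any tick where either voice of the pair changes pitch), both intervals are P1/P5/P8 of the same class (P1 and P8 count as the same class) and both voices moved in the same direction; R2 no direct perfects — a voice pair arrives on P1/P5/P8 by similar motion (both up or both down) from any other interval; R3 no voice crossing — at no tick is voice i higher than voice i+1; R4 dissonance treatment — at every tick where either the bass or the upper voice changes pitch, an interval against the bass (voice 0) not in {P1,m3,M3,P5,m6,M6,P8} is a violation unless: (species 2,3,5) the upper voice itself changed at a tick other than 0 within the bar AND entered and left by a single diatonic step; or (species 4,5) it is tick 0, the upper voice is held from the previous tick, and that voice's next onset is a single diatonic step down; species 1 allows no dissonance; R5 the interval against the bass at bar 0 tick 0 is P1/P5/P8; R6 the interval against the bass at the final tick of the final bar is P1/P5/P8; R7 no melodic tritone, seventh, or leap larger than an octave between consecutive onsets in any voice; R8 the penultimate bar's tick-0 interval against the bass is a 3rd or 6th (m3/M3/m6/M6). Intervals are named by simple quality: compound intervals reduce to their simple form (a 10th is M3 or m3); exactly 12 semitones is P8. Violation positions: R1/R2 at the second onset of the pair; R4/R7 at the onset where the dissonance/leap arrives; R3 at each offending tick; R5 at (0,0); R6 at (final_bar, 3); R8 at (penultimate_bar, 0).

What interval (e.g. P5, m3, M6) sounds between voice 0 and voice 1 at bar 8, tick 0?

voice 0=G3 voice 1=B3 -> M3

M3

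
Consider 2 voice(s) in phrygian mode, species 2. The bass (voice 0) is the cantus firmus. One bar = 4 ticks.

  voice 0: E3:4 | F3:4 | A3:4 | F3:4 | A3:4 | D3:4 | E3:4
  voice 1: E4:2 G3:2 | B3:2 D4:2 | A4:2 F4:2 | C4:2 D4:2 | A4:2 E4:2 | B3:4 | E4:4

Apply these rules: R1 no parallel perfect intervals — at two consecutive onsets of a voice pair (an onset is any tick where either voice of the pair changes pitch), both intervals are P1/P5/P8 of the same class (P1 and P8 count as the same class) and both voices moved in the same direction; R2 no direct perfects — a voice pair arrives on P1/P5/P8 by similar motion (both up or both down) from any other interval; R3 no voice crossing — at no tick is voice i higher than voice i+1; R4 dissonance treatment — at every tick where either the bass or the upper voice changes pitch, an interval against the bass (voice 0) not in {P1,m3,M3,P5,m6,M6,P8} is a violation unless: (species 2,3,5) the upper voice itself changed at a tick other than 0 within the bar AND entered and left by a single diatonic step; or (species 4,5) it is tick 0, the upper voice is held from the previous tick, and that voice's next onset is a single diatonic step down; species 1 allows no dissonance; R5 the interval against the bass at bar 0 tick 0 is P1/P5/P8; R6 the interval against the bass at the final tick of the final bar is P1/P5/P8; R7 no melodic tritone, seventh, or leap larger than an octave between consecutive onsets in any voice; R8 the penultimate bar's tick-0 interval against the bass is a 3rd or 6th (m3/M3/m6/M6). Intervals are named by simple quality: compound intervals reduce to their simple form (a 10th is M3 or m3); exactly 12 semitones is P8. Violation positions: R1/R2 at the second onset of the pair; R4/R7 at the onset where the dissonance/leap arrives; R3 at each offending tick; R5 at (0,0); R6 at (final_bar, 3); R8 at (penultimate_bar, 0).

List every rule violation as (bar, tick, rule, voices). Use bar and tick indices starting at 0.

bar 0: v0=E3 v1=E4 downbeat P8
bar 1: v0=F3 v1=B3 downbeat TT
bar 2: v0=A3 v1=A4 downbeat P8
bar 3: v0=F3 v1=C4 downbeat P5
bar 4: v0=A3 v1=A4 downbeat P8
bar 5: v0=D3 v1=B3 downbeat M6
bar 6: v0=E3 v1=E4 downbeat P8
  -> R4 @ bar 1 tick 0 v(0, 1): F3/B3 TT untreated
  -> R2 @ bar 2 tick 0 v(0, 1): F3/D4 M6 -> A3/A4 P8 similar
  -> R2 @ bar 3 tick 0 v(0, 1): A3/F4 m6 -> F3/C4 P5 similar
  -> R2 @ bar 4 tick 0 v(0, 1): F3/D4 M6 -> A3/A4 P8 similar
  -> R2 @ bar 6 tick 0 v(0, 1): D3/B3 M6 -> E3/E4 P8 similar

(1, 0, R4, (0, 1))
(2, 0, R2, (0, 1))
(3, 0, R2, (0, 1))
(4, 0, R2, (0, 1))
(6, 0, R2, (0, 1))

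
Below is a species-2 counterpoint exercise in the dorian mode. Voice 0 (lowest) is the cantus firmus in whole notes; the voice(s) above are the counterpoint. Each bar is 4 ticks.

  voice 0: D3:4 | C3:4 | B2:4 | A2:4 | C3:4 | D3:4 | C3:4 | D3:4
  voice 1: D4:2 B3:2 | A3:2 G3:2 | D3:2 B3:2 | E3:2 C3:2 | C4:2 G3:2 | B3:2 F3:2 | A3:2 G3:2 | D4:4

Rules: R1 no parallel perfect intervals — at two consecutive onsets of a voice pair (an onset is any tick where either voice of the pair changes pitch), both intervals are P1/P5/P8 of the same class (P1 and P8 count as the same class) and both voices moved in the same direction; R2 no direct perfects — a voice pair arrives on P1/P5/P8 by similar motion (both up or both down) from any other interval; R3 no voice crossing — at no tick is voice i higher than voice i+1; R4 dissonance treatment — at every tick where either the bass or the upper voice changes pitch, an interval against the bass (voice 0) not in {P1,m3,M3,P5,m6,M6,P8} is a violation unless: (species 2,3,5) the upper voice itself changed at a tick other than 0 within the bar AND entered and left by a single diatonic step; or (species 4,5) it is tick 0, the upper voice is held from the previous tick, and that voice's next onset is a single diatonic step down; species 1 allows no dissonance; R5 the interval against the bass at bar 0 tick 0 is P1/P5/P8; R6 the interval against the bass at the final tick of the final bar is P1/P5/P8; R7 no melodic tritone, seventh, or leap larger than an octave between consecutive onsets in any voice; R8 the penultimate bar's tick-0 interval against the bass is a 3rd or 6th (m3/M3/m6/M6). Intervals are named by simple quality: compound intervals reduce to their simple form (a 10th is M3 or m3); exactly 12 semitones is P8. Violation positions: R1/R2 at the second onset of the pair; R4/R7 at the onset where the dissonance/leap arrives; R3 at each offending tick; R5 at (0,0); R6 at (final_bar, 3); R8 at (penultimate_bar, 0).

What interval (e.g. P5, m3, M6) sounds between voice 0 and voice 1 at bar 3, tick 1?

P5

voice 0=A2 voice 1=E3 -> P5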